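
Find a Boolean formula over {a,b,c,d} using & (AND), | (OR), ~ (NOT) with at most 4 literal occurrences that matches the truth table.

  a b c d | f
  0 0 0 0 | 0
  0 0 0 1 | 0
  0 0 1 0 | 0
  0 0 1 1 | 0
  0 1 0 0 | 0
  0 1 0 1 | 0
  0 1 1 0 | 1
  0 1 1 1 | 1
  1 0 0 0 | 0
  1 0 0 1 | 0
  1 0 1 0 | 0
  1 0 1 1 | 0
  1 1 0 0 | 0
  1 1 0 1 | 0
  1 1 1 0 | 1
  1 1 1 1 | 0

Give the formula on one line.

  ~a = 1111111100000000
  ~d = 1010101010101010
  (~a | ~d) = 1111111110101010
  ((~a | ~d) & b) = 0000111100001010
  (((~a | ~d) & b) & c) = 0000001100000010

(((~a | ~d) & b) & c)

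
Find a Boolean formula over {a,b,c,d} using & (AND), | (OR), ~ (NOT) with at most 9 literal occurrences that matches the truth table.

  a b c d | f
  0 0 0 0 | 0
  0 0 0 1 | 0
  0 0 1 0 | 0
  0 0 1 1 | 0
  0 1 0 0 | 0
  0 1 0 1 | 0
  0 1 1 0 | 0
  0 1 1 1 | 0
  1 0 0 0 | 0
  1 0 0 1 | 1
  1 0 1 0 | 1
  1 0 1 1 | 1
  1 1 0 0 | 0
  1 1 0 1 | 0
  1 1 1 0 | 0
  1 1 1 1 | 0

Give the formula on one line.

((~b & a) & ((c & ~d) | (d & a)))

  ~b = 1111000011110000
  (~b & a) = 0000000011110000
  ~d = 1010101010101010
  (c & ~d) = 0010001000100010
  (d & a) = 0000000001010101
  ((c & ~d) | (d & a)) = 0010001001110111
  ((~b & a) & ((c & ~d) | (d & a))) = 0000000001110000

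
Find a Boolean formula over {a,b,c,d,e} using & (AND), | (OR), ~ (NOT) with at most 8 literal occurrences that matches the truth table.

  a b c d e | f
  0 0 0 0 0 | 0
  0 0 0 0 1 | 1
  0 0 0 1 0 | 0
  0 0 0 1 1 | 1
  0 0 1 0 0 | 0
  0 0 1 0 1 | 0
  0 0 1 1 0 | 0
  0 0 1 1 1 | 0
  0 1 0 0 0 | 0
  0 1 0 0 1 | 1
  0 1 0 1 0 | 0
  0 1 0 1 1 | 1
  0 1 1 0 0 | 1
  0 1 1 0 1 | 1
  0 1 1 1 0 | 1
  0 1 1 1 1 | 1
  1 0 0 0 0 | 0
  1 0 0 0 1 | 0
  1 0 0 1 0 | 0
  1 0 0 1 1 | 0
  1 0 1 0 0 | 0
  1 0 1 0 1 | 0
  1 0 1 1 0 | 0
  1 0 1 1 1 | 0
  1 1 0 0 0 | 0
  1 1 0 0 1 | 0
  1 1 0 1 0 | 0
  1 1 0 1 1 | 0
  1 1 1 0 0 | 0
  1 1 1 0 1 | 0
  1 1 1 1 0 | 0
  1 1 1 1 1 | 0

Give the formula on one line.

  (c | e) = 01011111010111110101111101011111
  ~c = 11110000111100001111000011110000
  ~d = 11001100110011001100110011001100
  (~c | ~d) = 11111100111111001111110011111100
  ((~c | ~d) & b) = 00000000111111000000000011111100
  (~c | ((~c | ~d) & b)) = 11110000111111001111000011111100
  (b | (~c | ((~c | ~d) & b))) = 11110000111111111111000011111111
  ((c | e) & (b | (~c | ((~c | ~d) & b)))) = 01010000010111110101000001011111
  ~a = 11111111111111110000000000000000
  (((c | e) & (b | (~c | ((~c | ~d) & b)))) & ~a) = 01010000010111110000000000000000

(((c | e) & (b | (~c | ((~c | ~d) & b)))) & ~a)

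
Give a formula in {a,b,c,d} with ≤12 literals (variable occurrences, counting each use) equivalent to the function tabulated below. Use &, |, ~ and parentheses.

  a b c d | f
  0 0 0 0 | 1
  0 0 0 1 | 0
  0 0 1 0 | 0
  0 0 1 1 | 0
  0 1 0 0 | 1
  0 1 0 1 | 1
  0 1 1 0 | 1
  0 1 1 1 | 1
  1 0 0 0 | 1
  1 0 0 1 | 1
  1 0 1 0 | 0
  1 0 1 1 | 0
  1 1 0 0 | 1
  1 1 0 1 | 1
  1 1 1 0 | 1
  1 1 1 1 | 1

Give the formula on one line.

  ~b = 1111000011110000
  (a & ~b) = 0000000011110000
  ~c = 1100110011001100
  (~c & ~b) = 1100000011000000
  ((a & ~b) & (~c & ~b)) = 0000000011000000
  (d & a) = 0000000001010101
  ((d & a) | ~c) = 1100110011011101
  ~d = 1010101010101010
  (((d & a) | ~c) & ~d) = 1000100010001000
  ((((d & a) | ~c) & ~d) | b) = 1000111110001111
  (((a & ~b) & (~c & ~b)) | ((((d & a) | ~c) & ~d) | b)) = 1000111111001111

(((a & ~b) & (~c & ~b)) | ((((d & a) | ~c) & ~d) | b))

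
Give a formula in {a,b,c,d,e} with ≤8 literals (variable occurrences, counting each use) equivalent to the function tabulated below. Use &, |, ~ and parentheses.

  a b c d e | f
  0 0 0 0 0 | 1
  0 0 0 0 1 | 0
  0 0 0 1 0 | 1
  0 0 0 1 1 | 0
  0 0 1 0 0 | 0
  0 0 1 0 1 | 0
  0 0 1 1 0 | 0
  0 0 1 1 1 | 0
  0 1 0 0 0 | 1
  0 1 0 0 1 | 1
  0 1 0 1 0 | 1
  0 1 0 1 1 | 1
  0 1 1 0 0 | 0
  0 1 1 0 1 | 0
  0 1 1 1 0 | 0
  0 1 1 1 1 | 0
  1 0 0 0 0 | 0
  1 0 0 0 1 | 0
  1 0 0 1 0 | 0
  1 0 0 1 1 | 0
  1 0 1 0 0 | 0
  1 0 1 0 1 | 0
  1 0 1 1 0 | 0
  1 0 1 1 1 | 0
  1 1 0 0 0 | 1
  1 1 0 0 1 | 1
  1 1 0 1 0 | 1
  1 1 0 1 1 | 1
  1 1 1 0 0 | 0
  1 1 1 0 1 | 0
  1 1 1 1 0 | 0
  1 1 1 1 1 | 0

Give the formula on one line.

  ~c = 11110000111100001111000011110000
  ~e = 10101010101010101010101010101010
  (~e | b) = 10101010111111111010101011111111
  ~a = 11111111111111110000000000000000
  (b | ~a) = 11111111111111110000000011111111
  ((~e | b) & (b | ~a)) = 10101010111111110000000011111111
  (~c & ((~e | b) & (b | ~a))) = 10100000111100000000000011110000

(~c & ((~e | b) & (b | ~a)))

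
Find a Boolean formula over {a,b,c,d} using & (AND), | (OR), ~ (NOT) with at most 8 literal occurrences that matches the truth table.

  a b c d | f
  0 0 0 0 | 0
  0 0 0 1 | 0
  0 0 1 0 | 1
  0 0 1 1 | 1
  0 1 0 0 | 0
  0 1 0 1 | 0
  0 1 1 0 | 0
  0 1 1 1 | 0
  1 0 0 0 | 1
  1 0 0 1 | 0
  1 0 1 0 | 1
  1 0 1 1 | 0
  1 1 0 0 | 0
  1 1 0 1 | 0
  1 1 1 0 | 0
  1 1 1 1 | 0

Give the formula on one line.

((((a | c) & ~a) | (~d & a)) & ~b)

  (a | c) = 0011001111111111
  ~a = 1111111100000000
  ((a | c) & ~a) = 0011001100000000
  ~d = 1010101010101010
  (~d & a) = 0000000010101010
  (((a | c) & ~a) | (~d & a)) = 0011001110101010
  ~b = 1111000011110000
  ((((a | c) & ~a) | (~d & a)) & ~b) = 0011000010100000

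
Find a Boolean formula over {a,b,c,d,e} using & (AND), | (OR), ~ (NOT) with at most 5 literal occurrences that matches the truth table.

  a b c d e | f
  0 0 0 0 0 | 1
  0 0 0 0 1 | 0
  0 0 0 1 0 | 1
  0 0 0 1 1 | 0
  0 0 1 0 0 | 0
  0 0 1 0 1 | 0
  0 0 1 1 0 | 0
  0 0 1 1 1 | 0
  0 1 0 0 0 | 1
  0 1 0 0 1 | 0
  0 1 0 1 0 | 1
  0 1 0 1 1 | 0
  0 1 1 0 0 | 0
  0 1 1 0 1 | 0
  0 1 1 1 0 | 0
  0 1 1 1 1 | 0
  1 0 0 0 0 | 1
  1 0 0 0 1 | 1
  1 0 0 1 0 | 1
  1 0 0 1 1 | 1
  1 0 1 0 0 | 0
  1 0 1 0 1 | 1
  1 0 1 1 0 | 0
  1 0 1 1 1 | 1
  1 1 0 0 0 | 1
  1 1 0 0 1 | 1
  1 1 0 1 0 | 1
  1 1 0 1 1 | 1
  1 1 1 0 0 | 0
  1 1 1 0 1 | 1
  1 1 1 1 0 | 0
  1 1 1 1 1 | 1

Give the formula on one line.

((~e & ~c) | (e & a))

  ~e = 10101010101010101010101010101010
  ~c = 11110000111100001111000011110000
  (~e & ~c) = 10100000101000001010000010100000
  (e & a) = 00000000000000000101010101010101
  ((~e & ~c) | (e & a)) = 10100000101000001111010111110101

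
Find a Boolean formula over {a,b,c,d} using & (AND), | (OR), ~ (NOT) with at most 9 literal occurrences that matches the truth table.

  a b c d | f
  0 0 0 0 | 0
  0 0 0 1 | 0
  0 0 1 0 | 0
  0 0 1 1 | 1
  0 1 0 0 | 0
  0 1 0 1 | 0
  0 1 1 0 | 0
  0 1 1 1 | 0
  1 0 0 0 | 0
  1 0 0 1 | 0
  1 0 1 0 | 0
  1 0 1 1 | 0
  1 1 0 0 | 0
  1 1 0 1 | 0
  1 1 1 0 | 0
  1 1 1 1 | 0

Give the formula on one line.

(((~a | ((~b & ~d) & ~c)) & d) & (c & (~b & ~a)))

  ~a = 1111111100000000
  ~b = 1111000011110000
  ~d = 1010101010101010
  (~b & ~d) = 1010000010100000
  ~c = 1100110011001100
  ((~b & ~d) & ~c) = 1000000010000000
  (~a | ((~b & ~d) & ~c)) = 1111111110000000
  ((~a | ((~b & ~d) & ~c)) & d) = 0101010100000000
  (~b & ~a) = 1111000000000000
  (c & (~b & ~a)) = 0011000000000000
  (((~a | ((~b & ~d) & ~c)) & d) & (c & (~b & ~a))) = 0001000000000000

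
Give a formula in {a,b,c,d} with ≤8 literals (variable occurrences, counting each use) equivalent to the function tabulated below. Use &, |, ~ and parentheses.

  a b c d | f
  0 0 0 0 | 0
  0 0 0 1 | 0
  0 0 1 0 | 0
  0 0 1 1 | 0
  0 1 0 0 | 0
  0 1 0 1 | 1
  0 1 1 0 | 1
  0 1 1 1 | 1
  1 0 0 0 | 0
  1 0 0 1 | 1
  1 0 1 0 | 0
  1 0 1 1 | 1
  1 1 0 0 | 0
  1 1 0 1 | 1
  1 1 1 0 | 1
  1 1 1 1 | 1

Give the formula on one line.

  (b | a) = 0000111111111111
  ((b | a) & d) = 0000010101010101
  (a | ((b | a) & d)) = 0000010111111111
  (d & (a | ((b | a) & d))) = 0000010101010101
  ~d = 1010101010101010
  (b & ~d) = 0000101000001010
  (c & (b & ~d)) = 0000001000000010
  ((d & (a | ((b | a) & d))) | (c & (b & ~d))) = 0000011101010111

((d & (a | ((b | a) & d))) | (c & (b & ~d)))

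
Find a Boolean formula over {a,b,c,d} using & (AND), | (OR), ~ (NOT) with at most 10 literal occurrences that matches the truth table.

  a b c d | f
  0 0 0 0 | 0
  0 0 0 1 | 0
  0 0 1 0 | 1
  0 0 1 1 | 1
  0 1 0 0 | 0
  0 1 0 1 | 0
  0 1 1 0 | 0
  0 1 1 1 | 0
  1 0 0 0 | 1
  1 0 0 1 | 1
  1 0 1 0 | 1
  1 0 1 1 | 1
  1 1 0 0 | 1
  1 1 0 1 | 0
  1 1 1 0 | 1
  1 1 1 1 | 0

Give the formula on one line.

  ~b = 1111000011110000
  ~d = 1010101010101010
  ~a = 1111111100000000
  (~d | ~a) = 1111111110101010
  (~b & (~d | ~a)) = 1111000010100000
  (c & (~b & (~d | ~a))) = 0011000000100000
  (~b | ~d) = 1111101011111010
  (a & (~b | ~d)) = 0000000011111010
  ((c & (~b & (~d | ~a))) | (a & (~b | ~d))) = 0011000011111010

((c & (~b & (~d | ~a))) | (a & (~b | ~d)))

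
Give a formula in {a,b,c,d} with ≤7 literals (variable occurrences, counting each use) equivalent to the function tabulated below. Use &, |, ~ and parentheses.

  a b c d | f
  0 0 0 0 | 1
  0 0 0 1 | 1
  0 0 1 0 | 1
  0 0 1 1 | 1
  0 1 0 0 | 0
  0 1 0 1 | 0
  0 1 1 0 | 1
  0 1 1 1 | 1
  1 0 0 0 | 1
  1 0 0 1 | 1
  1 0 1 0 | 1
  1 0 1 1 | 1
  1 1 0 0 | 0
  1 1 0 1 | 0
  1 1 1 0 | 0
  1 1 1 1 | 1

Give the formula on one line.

  ~a = 1111111100000000
  ~d = 1010101010101010
  ~b = 1111000011110000
  (~d & ~b) = 1010000010100000
  (~a | (~d & ~b)) = 1111111110100000
  ((~a | (~d & ~b)) | d) = 1111111111110101
  (~b | c) = 1111001111110011
  (((~a | (~d & ~b)) | d) & (~b | c)) = 1111001111110001

(((~a | (~d & ~b)) | d) & (~b | c))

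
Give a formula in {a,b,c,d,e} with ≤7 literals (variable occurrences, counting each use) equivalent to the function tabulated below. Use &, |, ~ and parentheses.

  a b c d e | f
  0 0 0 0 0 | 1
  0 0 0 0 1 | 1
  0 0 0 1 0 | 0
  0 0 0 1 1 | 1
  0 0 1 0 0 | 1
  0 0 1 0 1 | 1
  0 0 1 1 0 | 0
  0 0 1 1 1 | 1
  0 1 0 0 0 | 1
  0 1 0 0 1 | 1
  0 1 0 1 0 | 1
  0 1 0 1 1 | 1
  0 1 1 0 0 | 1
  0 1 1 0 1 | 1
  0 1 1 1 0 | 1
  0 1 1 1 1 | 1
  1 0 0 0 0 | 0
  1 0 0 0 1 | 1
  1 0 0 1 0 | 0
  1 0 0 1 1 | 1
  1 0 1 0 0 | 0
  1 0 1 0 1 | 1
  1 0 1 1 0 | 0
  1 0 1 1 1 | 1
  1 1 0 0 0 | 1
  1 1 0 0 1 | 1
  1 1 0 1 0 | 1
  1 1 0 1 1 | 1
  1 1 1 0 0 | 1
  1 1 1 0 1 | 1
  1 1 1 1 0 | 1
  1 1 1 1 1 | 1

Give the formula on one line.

((b | e) | (~d & ~a))

  (b | e) = 01010101111111110101010111111111
  ~d = 11001100110011001100110011001100
  ~a = 11111111111111110000000000000000
  (~d & ~a) = 11001100110011000000000000000000
  ((b | e) | (~d & ~a)) = 11011101111111110101010111111111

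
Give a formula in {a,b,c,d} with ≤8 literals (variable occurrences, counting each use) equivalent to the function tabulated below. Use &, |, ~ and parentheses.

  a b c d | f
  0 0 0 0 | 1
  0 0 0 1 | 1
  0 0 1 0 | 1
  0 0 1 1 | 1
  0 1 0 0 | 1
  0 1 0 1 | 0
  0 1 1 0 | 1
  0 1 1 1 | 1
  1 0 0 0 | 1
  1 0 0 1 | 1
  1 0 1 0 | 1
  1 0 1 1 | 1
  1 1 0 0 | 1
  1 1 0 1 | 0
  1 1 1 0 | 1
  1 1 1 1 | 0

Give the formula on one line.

  ~d = 1010101010101010
  ~a = 1111111100000000
  (~a | ~d) = 1111111110101010
  (d & (~a | ~d)) = 0101010100000000
  (c & (d & (~a | ~d))) = 0001000100000000
  (~d | (c & (d & (~a | ~d)))) = 1011101110101010
  ~b = 1111000011110000
  ((~d | (c & (d & (~a | ~d)))) | ~b) = 1111101111111010

((~d | (c & (d & (~a | ~d)))) | ~b)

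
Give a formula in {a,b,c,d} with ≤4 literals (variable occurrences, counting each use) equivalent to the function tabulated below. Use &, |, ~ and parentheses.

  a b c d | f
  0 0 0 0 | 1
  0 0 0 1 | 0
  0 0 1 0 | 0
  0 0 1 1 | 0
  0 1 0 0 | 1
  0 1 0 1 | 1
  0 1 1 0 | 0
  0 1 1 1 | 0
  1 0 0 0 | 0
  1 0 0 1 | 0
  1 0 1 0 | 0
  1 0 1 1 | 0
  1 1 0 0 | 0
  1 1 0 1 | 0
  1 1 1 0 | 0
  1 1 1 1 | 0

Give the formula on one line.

((~d | b) & (~c & ~a))

  ~d = 1010101010101010
  (~d | b) = 1010111110101111
  ~c = 1100110011001100
  ~a = 1111111100000000
  (~c & ~a) = 1100110000000000
  ((~d | b) & (~c & ~a)) = 1000110000000000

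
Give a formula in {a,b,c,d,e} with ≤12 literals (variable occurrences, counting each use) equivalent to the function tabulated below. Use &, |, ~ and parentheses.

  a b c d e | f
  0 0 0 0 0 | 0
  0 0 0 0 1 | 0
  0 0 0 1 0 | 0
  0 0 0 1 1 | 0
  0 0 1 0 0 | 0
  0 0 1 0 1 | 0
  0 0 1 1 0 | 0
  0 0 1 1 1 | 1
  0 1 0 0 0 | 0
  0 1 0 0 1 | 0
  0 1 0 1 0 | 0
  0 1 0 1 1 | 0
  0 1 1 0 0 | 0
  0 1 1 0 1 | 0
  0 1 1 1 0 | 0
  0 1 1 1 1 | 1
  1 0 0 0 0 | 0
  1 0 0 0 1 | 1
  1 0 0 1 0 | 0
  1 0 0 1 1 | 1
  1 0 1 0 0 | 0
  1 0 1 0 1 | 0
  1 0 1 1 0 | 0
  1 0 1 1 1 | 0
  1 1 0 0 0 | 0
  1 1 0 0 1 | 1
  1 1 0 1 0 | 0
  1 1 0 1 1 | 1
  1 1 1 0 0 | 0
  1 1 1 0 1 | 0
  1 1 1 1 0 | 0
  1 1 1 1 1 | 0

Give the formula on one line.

  (d & e) = 00010001000100010001000100010001
  ~a = 11111111111111110000000000000000
  ((d & e) & ~a) = 00010001000100010000000000000000
  ~c = 11110000111100001111000011110000
  (((d & e) & ~a) | ~c) = 11110001111100011111000011110000
  ~e = 10101010101010101010101010101010
  (d & ~e) = 00100010001000100010001000100010
  (c | (d & ~e)) = 00101111001011110010111100101111
  (a | (c | (d & ~e))) = 00101111001011111111111111111111
  ((((d & e) & ~a) | ~c) & (a | (c | (d & ~e)))) = 00100001001000011111000011110000
  (((((d & e) & ~a) | ~c) & (a | (c | (d & ~e)))) & e) = 00000001000000010101000001010000

(((((d & e) & ~a) | ~c) & (a | (c | (d & ~e)))) & e)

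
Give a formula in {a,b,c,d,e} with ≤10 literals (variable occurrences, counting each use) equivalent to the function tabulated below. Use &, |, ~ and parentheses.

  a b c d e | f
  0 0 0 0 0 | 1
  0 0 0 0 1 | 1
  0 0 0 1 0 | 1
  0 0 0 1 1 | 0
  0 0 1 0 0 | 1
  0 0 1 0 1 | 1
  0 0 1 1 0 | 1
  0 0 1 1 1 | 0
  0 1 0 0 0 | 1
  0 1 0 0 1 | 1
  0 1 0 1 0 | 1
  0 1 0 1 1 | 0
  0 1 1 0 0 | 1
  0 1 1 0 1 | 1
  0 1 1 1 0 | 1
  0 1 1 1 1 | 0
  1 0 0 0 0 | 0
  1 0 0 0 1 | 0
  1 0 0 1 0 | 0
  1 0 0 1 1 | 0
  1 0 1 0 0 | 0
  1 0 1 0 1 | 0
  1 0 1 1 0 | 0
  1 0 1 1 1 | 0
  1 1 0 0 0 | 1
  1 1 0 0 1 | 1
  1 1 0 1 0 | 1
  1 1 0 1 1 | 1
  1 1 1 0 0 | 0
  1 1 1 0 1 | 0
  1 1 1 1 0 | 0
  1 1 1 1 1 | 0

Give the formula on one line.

  ~e = 10101010101010101010101010101010
  ~d = 11001100110011001100110011001100
  (~e | ~d) = 11101110111011101110111011101110
  ~a = 11111111111111110000000000000000
  ((~e | ~d) & ~a) = 11101110111011100000000000000000
  (~e | a) = 10101010101010101111111111111111
  (((~e | ~d) & ~a) | (~e | a)) = 11101110111011101111111111111111
  ~c = 11110000111100001111000011110000
  (b & ~c) = 00000000111100000000000011110000
  (~a | (b & ~c)) = 11111111111111110000000011110000
  ((((~e | ~d) & ~a) | (~e | a)) & (~a | (b & ~c))) = 11101110111011100000000011110000

((((~e | ~d) & ~a) | (~e | a)) & (~a | (b & ~c)))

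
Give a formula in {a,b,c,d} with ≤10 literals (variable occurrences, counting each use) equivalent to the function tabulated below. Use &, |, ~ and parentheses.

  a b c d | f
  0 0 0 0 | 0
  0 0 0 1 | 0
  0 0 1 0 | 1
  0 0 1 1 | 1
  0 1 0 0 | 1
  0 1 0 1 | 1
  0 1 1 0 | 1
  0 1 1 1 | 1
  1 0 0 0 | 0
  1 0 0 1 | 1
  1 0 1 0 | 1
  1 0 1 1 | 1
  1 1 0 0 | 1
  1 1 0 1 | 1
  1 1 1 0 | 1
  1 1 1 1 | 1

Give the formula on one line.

  ~a = 1111111100000000
  ~b = 1111000011110000
  (d & ~b) = 0101000001010000
  ((d & ~b) | c) = 0111001101110011
  (c | b) = 0011111100111111
  (((d & ~b) | c) | (c | b)) = 0111111101111111
  (~a | (((d & ~b) | c) | (c | b))) = 1111111101111111
  (a | b) = 0000111111111111
  ((a | b) | c) = 0011111111111111
  ((~a | (((d & ~b) | c) | (c | b))) & ((a | b) | c)) = 0011111101111111

((~a | (((d & ~b) | c) | (c | b))) & ((a | b) | c))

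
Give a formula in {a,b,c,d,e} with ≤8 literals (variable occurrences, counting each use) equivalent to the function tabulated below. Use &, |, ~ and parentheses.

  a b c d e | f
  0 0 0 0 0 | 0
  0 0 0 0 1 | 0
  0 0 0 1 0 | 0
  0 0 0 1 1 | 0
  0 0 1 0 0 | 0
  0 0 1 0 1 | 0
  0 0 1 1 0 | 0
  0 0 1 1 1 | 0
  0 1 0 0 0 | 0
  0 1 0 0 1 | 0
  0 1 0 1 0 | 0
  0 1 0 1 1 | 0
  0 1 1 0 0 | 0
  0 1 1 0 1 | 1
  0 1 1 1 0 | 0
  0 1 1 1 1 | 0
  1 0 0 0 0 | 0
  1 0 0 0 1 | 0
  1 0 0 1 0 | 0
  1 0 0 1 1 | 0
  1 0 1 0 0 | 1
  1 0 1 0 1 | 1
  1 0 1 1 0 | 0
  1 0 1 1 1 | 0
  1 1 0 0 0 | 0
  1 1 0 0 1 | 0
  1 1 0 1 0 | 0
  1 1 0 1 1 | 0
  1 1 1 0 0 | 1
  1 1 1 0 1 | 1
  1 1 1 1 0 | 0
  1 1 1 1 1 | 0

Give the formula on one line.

((a | (b & ((b | a) & e))) & (~d & c))

  (b | a) = 00000000111111111111111111111111
  ((b | a) & e) = 00000000010101010101010101010101
  (b & ((b | a) & e)) = 00000000010101010000000001010101
  (a | (b & ((b | a) & e))) = 00000000010101011111111111111111
  ~d = 11001100110011001100110011001100
  (~d & c) = 00001100000011000000110000001100
  ((a | (b & ((b | a) & e))) & (~d & c)) = 00000000000001000000110000001100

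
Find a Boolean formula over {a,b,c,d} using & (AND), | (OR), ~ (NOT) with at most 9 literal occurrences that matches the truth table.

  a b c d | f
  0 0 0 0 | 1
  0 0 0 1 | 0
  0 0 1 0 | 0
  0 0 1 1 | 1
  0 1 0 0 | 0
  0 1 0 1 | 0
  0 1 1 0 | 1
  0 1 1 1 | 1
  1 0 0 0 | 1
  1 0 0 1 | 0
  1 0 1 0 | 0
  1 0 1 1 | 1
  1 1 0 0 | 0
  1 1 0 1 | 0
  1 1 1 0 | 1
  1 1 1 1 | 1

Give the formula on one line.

  (b | d) = 0101111101011111
  ~b = 1111000011110000
  ((b | d) & ~b) = 0101000001010000
  (b | ((b | d) & ~b)) = 0101111101011111
  (c & (b | ((b | d) & ~b))) = 0001001100010011
  ~d = 1010101010101010
  ~c = 1100110011001100
  (~c & ~b) = 1100000011000000
  (~d & (~c & ~b)) = 1000000010000000
  ((c & (b | ((b | d) & ~b))) | (~d & (~c & ~b))) = 1001001110010011

((c & (b | ((b | d) & ~b))) | (~d & (~c & ~b)))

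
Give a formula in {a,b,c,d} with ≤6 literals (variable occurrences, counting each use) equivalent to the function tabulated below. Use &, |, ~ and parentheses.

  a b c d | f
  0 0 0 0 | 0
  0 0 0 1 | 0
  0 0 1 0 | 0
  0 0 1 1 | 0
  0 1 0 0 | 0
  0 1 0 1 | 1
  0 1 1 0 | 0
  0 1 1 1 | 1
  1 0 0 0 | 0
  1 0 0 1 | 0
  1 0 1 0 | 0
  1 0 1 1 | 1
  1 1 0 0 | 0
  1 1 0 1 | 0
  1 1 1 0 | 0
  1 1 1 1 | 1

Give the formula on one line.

((a & (c & d)) | ((b & ~a) & d))

  (c & d) = 0001000100010001
  (a & (c & d)) = 0000000000010001
  ~a = 1111111100000000
  (b & ~a) = 0000111100000000
  ((b & ~a) & d) = 0000010100000000
  ((a & (c & d)) | ((b & ~a) & d)) = 0000010100010001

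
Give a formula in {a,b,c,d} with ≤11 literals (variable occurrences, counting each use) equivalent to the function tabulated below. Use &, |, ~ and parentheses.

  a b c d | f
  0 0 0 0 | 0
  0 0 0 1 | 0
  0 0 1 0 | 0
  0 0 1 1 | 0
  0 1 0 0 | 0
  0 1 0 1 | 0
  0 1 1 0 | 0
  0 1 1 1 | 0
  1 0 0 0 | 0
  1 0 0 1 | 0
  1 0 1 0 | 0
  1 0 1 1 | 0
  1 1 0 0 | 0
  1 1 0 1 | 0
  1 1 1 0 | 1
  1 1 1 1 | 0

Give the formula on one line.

((a & c) & (((~a & ~b) & d) | (a & (~d & b))))

  (a & c) = 0000000000110011
  ~a = 1111111100000000
  ~b = 1111000011110000
  (~a & ~b) = 1111000000000000
  ((~a & ~b) & d) = 0101000000000000
  ~d = 1010101010101010
  (~d & b) = 0000101000001010
  (a & (~d & b)) = 0000000000001010
  (((~a & ~b) & d) | (a & (~d & b))) = 0101000000001010
  ((a & c) & (((~a & ~b) & d) | (a & (~d & b)))) = 0000000000000010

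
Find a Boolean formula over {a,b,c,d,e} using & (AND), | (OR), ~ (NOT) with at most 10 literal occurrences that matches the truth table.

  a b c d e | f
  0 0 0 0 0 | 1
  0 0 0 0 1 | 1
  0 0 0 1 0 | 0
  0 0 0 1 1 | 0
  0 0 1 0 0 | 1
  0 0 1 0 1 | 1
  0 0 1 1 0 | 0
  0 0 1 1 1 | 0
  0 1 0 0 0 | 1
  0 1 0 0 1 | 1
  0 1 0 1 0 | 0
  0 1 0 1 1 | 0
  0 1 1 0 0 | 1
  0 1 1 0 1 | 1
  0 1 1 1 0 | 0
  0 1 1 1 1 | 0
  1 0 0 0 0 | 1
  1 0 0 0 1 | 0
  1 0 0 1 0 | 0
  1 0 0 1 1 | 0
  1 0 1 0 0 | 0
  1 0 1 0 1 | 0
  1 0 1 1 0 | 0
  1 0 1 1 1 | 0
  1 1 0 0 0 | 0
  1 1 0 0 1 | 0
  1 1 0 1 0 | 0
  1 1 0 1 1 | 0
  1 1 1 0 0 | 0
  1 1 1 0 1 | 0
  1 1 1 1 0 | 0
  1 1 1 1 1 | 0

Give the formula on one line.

  ~d = 11001100110011001100110011001100
  ~a = 11111111111111110000000000000000
  (~d & ~a) = 11001100110011000000000000000000
  ~c = 11110000111100001111000011110000
  ~b = 11111111000000001111111100000000
  (~b | ~a) = 11111111111111111111111100000000
  (~c & (~b | ~a)) = 11110000111100001111000000000000
  ~e = 10101010101010101010101010101010
  (a & ~e) = 00000000000000001010101010101010
  ((~c & (~b | ~a)) & (a & ~e)) = 00000000000000001010000000000000
  ((~d & ~a) | ((~c & (~b | ~a)) & (a & ~e))) = 11001100110011001010000000000000
  (((~d & ~a) | ((~c & (~b | ~a)) & (a & ~e))) & ~d) = 11001100110011001000000000000000

(((~d & ~a) | ((~c & (~b | ~a)) & (a & ~e))) & ~d)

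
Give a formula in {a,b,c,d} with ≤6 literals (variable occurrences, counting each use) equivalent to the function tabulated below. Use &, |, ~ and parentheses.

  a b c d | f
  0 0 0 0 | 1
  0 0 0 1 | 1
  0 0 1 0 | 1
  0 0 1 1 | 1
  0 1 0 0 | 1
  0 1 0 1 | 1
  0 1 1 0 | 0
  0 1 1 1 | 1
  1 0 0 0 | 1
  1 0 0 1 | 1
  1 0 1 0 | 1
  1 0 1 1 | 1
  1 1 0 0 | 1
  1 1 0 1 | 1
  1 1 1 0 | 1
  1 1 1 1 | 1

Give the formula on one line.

((~b | (a | (~b & ~d))) | (d | ~c))

  ~b = 1111000011110000
  ~d = 1010101010101010
  (~b & ~d) = 1010000010100000
  (a | (~b & ~d)) = 1010000011111111
  (~b | (a | (~b & ~d))) = 1111000011111111
  ~c = 1100110011001100
  (d | ~c) = 1101110111011101
  ((~b | (a | (~b & ~d))) | (d | ~c)) = 1111110111111111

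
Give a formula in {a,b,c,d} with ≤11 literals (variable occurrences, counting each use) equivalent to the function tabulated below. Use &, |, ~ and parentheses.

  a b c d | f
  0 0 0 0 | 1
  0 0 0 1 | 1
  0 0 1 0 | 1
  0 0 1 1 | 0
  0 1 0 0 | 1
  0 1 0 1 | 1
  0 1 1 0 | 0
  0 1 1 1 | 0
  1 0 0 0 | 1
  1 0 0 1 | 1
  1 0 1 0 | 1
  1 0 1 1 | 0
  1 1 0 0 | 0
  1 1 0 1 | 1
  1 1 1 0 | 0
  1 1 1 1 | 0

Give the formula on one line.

  ~b = 1111000011110000
  ~d = 1010101010101010
  (~b & ~d) = 1010000010100000
  (~d & a) = 0000000010101010
  (~b & (~d & a)) = 0000000010100000
  ~a = 1111111100000000
  (d | ~a) = 1111111101010101
  ~c = 1100110011001100
  ((d | ~a) & ~c) = 1100110001000100
  ((~b & (~d & a)) | ((d | ~a) & ~c)) = 1100110011100100
  ((~b & ~d) | ((~b & (~d & a)) | ((d | ~a) & ~c))) = 1110110011100100

((~b & ~d) | ((~b & (~d & a)) | ((d | ~a) & ~c)))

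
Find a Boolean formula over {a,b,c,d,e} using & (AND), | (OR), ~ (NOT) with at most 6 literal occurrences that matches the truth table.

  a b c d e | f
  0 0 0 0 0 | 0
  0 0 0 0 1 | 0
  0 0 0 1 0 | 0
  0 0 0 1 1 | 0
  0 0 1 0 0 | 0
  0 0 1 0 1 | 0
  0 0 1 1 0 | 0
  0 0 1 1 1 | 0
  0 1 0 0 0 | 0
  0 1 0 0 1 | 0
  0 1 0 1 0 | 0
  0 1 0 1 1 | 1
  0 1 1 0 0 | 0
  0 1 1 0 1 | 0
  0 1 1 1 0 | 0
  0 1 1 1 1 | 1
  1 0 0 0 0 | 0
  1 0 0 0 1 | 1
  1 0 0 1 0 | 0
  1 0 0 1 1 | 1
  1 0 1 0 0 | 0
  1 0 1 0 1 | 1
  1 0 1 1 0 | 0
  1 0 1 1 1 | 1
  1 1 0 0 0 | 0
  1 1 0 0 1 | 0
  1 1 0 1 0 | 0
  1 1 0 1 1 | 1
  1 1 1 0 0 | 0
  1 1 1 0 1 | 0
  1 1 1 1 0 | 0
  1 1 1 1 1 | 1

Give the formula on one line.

  ~b = 11111111000000001111111100000000
  (a & ~b) = 00000000000000001111111100000000
  ((a & ~b) | d) = 00110011001100111111111100110011
  (a | b) = 00000000111111111111111111111111
  (((a & ~b) | d) & (a | b)) = 00000000001100111111111100110011
  (e & (((a & ~b) | d) & (a | b))) = 00000000000100010101010100010001

(e & (((a & ~b) | d) & (a | b)))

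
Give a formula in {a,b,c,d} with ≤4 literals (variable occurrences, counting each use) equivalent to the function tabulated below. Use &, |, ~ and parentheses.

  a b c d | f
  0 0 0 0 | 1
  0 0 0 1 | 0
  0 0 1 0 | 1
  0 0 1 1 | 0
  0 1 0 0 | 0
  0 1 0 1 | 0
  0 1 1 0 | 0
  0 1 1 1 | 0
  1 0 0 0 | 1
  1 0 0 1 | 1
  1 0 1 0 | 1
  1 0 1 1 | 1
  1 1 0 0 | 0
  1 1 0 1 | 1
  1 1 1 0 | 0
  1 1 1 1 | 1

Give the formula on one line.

  ~d = 1010101010101010
  ~b = 1111000011110000
  (~d & ~b) = 1010000010100000
  (d & a) = 0000000001010101
  ((~d & ~b) | (d & a)) = 1010000011110101

((~d & ~b) | (d & a))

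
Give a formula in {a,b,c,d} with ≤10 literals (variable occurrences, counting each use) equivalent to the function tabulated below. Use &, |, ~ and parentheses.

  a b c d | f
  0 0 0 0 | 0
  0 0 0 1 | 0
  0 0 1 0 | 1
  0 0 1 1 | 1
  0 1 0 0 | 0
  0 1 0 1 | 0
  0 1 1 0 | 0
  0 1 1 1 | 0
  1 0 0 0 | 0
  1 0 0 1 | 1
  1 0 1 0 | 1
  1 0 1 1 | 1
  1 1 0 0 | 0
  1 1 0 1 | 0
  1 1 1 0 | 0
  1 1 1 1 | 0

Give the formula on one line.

((~b & ((d | c) & (a | b))) | (~b & ((~b & c) | b)))

  ~b = 1111000011110000
  (d | c) = 0111011101110111
  (a | b) = 0000111111111111
  ((d | c) & (a | b)) = 0000011101110111
  (~b & ((d | c) & (a | b))) = 0000000001110000
  (~b & c) = 0011000000110000
  ((~b & c) | b) = 0011111100111111
  (~b & ((~b & c) | b)) = 0011000000110000
  ((~b & ((d | c) & (a | b))) | (~b & ((~b & c) | b))) = 0011000001110000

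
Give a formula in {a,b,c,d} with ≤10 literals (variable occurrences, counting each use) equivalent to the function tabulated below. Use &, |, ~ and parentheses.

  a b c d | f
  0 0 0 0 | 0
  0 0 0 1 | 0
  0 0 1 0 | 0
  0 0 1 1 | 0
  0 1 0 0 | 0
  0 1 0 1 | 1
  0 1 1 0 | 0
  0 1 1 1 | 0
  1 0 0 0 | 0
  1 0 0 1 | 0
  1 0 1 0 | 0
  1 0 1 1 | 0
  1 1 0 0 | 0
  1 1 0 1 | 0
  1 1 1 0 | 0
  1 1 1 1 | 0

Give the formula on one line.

(((b & ~a) & (((~d | (~a & ~b)) | a) | ~c)) & d)

  ~a = 1111111100000000
  (b & ~a) = 0000111100000000
  ~d = 1010101010101010
  ~b = 1111000011110000
  (~a & ~b) = 1111000000000000
  (~d | (~a & ~b)) = 1111101010101010
  ((~d | (~a & ~b)) | a) = 1111101011111111
  ~c = 1100110011001100
  (((~d | (~a & ~b)) | a) | ~c) = 1111111011111111
  ((b & ~a) & (((~d | (~a & ~b)) | a) | ~c)) = 0000111000000000
  (((b & ~a) & (((~d | (~a & ~b)) | a) | ~c)) & d) = 0000010000000000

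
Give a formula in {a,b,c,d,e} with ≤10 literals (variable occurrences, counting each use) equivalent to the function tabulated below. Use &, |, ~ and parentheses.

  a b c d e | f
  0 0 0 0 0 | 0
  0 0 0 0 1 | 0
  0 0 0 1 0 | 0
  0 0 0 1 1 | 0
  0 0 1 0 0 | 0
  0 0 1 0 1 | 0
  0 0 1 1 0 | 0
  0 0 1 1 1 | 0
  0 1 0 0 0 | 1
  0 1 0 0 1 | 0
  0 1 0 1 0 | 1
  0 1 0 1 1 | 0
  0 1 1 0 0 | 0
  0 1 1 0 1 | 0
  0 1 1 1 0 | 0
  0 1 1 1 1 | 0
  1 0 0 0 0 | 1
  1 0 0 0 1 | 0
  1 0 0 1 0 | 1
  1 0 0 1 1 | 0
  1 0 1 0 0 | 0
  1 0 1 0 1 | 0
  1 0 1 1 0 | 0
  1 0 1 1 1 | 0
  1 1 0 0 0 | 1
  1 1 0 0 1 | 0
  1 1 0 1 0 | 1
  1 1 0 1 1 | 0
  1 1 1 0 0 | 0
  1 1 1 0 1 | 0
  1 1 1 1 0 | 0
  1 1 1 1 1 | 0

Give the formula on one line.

((((a | b) | e) | (c | (e & d))) & (~e & ~c))

  (a | b) = 00000000111111111111111111111111
  ((a | b) | e) = 01010101111111111111111111111111
  (e & d) = 00010001000100010001000100010001
  (c | (e & d)) = 00011111000111110001111100011111
  (((a | b) | e) | (c | (e & d))) = 01011111111111111111111111111111
  ~e = 10101010101010101010101010101010
  ~c = 11110000111100001111000011110000
  (~e & ~c) = 10100000101000001010000010100000
  ((((a | b) | e) | (c | (e & d))) & (~e & ~c)) = 00000000101000001010000010100000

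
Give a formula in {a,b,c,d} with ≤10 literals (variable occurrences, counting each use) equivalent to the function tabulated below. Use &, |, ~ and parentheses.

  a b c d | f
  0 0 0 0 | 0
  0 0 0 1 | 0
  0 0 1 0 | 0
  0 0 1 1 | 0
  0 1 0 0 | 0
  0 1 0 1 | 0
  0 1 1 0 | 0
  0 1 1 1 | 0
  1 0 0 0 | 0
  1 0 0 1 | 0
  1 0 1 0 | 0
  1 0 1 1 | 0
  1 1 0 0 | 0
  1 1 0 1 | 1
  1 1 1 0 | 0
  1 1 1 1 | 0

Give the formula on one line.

  ~c = 1100110011001100
  (d & ~c) = 0100010001000100
  ~d = 1010101010101010
  (c | ~d) = 1011101110111011
  (a | (c | ~d)) = 1011101111111111
  ((d & ~c) & (a | (c | ~d))) = 0000000001000100
  (b & ~c) = 0000110000001100
  (((d & ~c) & (a | (c | ~d))) & (b & ~c)) = 0000000000000100

(((d & ~c) & (a | (c | ~d))) & (b & ~c))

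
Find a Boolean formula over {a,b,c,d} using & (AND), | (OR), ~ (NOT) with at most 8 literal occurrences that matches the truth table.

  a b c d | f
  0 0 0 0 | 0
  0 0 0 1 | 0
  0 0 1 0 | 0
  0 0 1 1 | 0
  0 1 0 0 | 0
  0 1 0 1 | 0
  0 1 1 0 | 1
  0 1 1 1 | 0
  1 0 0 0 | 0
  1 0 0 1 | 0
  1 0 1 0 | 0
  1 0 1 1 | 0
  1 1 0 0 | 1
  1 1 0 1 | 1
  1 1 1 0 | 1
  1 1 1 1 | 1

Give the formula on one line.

  (a & b) = 0000000000001111
  ~d = 1010101010101010
  (~d & c) = 0010001000100010
  (d & b) = 0000010100000101
  ~c = 1100110011001100
  ((d & b) | ~c) = 1100110111001101
  (b | ((d & b) | ~c)) = 1100111111001111
  ((~d & c) & (b | ((d & b) | ~c))) = 0000001000000010
  ((a & b) | ((~d & c) & (b | ((d & b) | ~c)))) = 0000001000001111

((a & b) | ((~d & c) & (b | ((d & b) | ~c))))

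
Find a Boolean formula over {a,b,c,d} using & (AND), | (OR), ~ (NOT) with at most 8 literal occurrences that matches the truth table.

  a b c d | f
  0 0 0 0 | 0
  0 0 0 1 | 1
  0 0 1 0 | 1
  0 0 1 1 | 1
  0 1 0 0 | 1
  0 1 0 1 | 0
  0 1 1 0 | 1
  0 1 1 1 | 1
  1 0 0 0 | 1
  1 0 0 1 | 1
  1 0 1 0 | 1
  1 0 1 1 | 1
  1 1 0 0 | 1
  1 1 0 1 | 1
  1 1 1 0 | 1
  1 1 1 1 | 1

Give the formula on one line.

((((d | (c | b)) & ~a) & (c | (~b | ~d))) | a)

  (c | b) = 0011111100111111
  (d | (c | b)) = 0111111101111111
  ~a = 1111111100000000
  ((d | (c | b)) & ~a) = 0111111100000000
  ~b = 1111000011110000
  ~d = 1010101010101010
  (~b | ~d) = 1111101011111010
  (c | (~b | ~d)) = 1111101111111011
  (((d | (c | b)) & ~a) & (c | (~b | ~d))) = 0111101100000000
  ((((d | (c | b)) & ~a) & (c | (~b | ~d))) | a) = 0111101111111111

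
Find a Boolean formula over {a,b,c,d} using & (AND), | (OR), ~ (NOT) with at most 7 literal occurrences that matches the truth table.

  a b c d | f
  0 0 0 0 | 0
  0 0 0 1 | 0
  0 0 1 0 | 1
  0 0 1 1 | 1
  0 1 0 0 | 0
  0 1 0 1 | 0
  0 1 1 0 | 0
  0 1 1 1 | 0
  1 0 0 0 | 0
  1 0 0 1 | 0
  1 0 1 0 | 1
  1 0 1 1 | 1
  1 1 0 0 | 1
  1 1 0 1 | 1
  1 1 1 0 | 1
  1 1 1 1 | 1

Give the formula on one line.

  (b | c) = 0011111100111111
  ~b = 1111000011110000
  (~b | a) = 1111000011111111
  ((b | c) & (~b | a)) = 0011000000111111

((b | c) & (~b | a))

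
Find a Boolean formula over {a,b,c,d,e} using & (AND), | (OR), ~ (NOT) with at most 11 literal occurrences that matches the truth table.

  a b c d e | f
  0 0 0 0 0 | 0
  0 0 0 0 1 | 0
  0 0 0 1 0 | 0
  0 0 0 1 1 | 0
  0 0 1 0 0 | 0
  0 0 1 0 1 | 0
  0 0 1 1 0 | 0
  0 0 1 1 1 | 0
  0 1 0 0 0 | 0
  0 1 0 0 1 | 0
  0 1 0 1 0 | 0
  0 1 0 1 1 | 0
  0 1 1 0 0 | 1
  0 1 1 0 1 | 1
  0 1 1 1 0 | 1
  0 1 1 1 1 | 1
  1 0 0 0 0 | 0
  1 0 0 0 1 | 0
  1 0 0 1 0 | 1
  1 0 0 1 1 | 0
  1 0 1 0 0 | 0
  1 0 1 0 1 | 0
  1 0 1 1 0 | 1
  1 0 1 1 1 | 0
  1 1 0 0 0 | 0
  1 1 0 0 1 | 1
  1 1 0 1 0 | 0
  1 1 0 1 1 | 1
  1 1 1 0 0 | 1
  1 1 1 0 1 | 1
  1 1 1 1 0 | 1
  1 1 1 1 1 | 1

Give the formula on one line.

(((d & a) & (~e & ~b)) | ((c | (a & e)) & b))

  (d & a) = 00000000000000000011001100110011
  ~e = 10101010101010101010101010101010
  ~b = 11111111000000001111111100000000
  (~e & ~b) = 10101010000000001010101000000000
  ((d & a) & (~e & ~b)) = 00000000000000000010001000000000
  (a & e) = 00000000000000000101010101010101
  (c | (a & e)) = 00001111000011110101111101011111
  ((c | (a & e)) & b) = 00000000000011110000000001011111
  (((d & a) & (~e & ~b)) | ((c | (a & e)) & b)) = 00000000000011110010001001011111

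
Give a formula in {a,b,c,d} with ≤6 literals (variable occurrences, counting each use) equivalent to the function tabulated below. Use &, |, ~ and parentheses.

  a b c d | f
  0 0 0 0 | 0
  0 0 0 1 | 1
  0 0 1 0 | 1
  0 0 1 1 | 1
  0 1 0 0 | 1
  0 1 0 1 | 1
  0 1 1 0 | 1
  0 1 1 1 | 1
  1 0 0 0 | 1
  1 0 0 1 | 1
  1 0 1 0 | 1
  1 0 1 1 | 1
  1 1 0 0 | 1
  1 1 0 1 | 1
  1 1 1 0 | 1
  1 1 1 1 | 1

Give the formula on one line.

  (d | a) = 0101010111111111
  ~d = 1010101010101010
  ((d | a) & ~d) = 0000000010101010
  (b | ((d | a) & ~d)) = 0000111110101111
  (d | c) = 0111011101110111
  ((b | ((d | a) & ~d)) | (d | c)) = 0111111111111111

((b | ((d | a) & ~d)) | (d | c))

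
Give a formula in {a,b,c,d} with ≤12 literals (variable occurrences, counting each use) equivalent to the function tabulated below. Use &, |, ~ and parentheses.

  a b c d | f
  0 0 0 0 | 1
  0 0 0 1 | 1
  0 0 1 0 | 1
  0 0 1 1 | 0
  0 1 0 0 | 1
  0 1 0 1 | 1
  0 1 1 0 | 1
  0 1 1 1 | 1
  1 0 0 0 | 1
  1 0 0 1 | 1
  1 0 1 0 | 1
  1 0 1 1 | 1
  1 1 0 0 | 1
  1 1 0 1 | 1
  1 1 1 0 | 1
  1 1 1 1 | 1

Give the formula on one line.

  ~c = 1100110011001100
  (b | ~c) = 1100111111001111
  ~b = 1111000011110000
  (~c | d) = 1101110111011101
  (~b | (~c | d)) = 1111110111111101
  ~d = 1010101010101010
  (~d | a) = 1010101011111111
  ((~b | (~c | d)) & (~d | a)) = 1010100011111101
  (~c & ~b) = 1100000011000000
  (((~b | (~c | d)) & (~d | a)) | (~c & ~b)) = 1110100011111101
  ((b | ~c) | (((~b | (~c | d)) & (~d | a)) | (~c & ~b))) = 1110111111111111

((b | ~c) | (((~b | (~c | d)) & (~d | a)) | (~c & ~b)))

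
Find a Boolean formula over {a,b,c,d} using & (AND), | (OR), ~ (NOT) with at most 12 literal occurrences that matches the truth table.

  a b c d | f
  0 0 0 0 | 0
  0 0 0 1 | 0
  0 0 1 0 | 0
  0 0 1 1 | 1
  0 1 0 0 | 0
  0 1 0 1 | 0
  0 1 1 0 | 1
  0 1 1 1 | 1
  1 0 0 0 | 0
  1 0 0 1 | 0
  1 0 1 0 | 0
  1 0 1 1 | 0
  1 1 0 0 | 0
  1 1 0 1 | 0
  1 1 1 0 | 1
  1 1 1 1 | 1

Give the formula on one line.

(((~a & (d | a)) & ((c | ~d) | (a & ~b))) | (b & c))

  ~a = 1111111100000000
  (d | a) = 0101010111111111
  (~a & (d | a)) = 0101010100000000
  ~d = 1010101010101010
  (c | ~d) = 1011101110111011
  ~b = 1111000011110000
  (a & ~b) = 0000000011110000
  ((c | ~d) | (a & ~b)) = 1011101111111011
  ((~a & (d | a)) & ((c | ~d) | (a & ~b))) = 0001000100000000
  (b & c) = 0000001100000011
  (((~a & (d | a)) & ((c | ~d) | (a & ~b))) | (b & c)) = 0001001100000011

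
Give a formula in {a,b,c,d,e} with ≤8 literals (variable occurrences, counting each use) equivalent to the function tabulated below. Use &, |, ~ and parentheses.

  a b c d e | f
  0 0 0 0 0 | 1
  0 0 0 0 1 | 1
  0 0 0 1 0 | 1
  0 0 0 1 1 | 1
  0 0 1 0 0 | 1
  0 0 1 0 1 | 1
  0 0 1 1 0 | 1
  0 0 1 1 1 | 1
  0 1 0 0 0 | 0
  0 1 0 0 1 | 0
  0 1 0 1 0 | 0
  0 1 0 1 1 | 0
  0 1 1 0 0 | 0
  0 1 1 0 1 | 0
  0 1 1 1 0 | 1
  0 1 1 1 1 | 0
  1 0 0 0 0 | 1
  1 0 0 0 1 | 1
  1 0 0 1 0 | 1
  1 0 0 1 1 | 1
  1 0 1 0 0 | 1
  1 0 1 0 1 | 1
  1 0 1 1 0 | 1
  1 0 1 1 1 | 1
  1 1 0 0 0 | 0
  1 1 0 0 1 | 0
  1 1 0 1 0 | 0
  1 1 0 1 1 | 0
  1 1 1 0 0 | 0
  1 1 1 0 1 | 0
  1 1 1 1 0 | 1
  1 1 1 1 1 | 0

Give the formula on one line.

  (d & c) = 00000011000000110000001100000011
  ~b = 11111111000000001111111100000000
  ~d = 11001100110011001100110011001100
  (~b & ~d) = 11001100000000001100110000000000
  ((d & c) | (~b & ~d)) = 11001111000000111100111100000011
  ~e = 10101010101010101010101010101010
  (((d & c) | (~b & ~d)) & ~e) = 10001010000000101000101000000010
  ((((d & c) | (~b & ~d)) & ~e) | ~b) = 11111111000000101111111100000010

((((d & c) | (~b & ~d)) & ~e) | ~b)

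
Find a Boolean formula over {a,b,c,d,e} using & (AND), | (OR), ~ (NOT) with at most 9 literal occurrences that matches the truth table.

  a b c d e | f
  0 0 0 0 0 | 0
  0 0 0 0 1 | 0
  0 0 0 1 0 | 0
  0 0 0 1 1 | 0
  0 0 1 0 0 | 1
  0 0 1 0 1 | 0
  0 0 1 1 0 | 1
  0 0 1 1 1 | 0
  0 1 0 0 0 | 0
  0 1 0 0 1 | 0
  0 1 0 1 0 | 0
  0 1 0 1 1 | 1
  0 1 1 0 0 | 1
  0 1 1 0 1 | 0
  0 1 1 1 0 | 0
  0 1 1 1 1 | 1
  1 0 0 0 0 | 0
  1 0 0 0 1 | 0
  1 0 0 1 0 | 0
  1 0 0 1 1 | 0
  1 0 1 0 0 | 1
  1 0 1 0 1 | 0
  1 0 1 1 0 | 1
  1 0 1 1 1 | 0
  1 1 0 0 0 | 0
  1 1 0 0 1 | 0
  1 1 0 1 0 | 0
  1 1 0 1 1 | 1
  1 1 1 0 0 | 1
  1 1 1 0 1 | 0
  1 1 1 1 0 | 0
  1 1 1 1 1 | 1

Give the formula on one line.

  ~e = 10101010101010101010101010101010
  (c & ~e) = 00001010000010100000101000001010
  (e & b) = 00000000010101010000000001010101
  ((e & b) & d) = 00000000000100010000000000010001
  ((c & ~e) | ((e & b) & d)) = 00001010000110110000101000011011
  ~d = 11001100110011001100110011001100
  ~b = 11111111000000001111111100000000
  (~d | ~b) = 11111111110011001111111111001100
  (e | ~d) = 11011101110111011101110111011101
  ((~d | ~b) | (e | ~d)) = 11111111110111011111111111011101
  (((c & ~e) | ((e & b) & d)) & ((~d | ~b) | (e | ~d))) = 00001010000110010000101000011001

(((c & ~e) | ((e & b) & d)) & ((~d | ~b) | (e | ~d)))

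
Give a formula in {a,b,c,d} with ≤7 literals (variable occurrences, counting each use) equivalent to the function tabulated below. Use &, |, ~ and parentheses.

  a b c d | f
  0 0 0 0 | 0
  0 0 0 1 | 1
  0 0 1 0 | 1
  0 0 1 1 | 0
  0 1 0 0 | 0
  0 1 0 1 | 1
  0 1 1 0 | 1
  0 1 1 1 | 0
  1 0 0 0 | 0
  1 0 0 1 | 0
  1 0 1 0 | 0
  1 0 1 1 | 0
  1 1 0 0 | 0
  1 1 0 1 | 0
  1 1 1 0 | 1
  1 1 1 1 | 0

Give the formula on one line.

  (d | c) = 0111011101110111
  ~c = 1100110011001100
  ~d = 1010101010101010
  (~c | ~d) = 1110111011101110
  ((d | c) & (~c | ~d)) = 0110011001100110
  ~a = 1111111100000000
  (~d & b) = 0000101000001010
  (~a | (~d & b)) = 1111111100001010
  (((d | c) & (~c | ~d)) & (~a | (~d & b))) = 0110011000000010

(((d | c) & (~c | ~d)) & (~a | (~d & b)))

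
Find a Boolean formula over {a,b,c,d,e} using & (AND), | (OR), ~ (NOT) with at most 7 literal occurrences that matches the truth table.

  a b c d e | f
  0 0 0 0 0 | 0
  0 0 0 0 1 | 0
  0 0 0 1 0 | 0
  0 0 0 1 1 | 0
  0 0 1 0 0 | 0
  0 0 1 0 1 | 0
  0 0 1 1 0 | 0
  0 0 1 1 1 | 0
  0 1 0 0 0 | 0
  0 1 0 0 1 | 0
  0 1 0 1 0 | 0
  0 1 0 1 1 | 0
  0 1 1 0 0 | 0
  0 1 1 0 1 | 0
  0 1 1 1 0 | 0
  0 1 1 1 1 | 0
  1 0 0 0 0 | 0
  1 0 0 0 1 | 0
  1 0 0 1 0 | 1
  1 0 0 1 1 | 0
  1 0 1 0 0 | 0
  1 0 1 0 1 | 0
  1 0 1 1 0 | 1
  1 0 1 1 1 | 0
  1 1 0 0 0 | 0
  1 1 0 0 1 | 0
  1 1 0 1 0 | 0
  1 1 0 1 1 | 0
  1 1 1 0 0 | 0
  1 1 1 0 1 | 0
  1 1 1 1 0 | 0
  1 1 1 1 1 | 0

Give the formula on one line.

  ~b = 11111111000000001111111100000000
  ~e = 10101010101010101010101010101010
  (~e & d) = 00100010001000100010001000100010
  (~b & (~e & d)) = 00100010000000000010001000000000
  ((~b & (~e & d)) & a) = 00000000000000000010001000000000

((~b & (~e & d)) & a)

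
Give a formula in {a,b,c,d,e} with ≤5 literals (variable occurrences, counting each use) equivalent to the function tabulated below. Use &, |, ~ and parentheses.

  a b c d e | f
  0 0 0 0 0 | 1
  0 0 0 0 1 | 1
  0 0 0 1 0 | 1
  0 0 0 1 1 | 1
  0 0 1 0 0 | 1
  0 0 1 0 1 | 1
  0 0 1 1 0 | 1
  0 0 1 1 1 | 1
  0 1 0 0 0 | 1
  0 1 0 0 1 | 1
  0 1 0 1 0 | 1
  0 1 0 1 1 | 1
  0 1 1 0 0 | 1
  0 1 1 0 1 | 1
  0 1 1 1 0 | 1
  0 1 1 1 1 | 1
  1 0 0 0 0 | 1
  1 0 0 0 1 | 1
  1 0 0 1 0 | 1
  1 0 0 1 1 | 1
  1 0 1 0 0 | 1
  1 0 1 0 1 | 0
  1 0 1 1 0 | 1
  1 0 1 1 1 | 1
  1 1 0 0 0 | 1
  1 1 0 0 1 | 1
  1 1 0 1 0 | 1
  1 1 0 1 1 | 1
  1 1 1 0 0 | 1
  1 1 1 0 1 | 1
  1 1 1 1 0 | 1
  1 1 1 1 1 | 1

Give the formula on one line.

  ~a = 11111111111111110000000000000000
  (d | ~a) = 11111111111111110011001100110011
  (b | (d | ~a)) = 11111111111111110011001111111111
  ~e = 10101010101010101010101010101010
  ((b | (d | ~a)) | ~e) = 11111111111111111011101111111111
  ~c = 11110000111100001111000011110000
  (((b | (d | ~a)) | ~e) | ~c) = 11111111111111111111101111111111

(((b | (d | ~a)) | ~e) | ~c)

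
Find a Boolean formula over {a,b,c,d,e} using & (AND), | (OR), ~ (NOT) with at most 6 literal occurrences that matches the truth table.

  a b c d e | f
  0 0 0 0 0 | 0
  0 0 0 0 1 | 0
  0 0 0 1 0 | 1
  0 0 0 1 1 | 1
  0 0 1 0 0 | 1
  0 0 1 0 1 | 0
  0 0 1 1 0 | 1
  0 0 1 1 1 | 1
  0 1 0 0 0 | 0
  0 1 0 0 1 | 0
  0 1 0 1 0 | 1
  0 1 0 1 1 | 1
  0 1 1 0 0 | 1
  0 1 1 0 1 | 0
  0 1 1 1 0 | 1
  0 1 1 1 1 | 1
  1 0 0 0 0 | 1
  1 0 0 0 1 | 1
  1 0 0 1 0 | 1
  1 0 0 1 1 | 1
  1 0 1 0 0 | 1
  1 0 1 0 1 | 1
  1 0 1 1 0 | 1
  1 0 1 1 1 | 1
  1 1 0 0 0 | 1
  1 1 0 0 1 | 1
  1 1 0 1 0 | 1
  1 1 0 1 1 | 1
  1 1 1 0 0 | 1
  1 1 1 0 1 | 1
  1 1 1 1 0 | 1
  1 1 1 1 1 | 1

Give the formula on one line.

  (d | a) = 00110011001100111111111111111111
  ~e = 10101010101010101010101010101010
  (c & ~e) = 00001010000010100000101000001010
  ((d | a) | (c & ~e)) = 00111011001110111111111111111111

((d | a) | (c & ~e))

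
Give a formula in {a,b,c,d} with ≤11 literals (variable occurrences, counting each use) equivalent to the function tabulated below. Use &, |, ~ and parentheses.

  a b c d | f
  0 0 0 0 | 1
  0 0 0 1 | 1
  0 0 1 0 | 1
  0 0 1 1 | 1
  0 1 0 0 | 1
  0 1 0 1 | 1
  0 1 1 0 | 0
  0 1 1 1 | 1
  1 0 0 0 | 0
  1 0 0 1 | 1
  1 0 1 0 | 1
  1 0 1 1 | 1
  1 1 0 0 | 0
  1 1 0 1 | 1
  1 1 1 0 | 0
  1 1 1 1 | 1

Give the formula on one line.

(((((b & d) | ~b) & c) | d) | ((~c | (a | ~b)) & ~a))

  (b & d) = 0000010100000101
  ~b = 1111000011110000
  ((b & d) | ~b) = 1111010111110101
  (((b & d) | ~b) & c) = 0011000100110001
  ((((b & d) | ~b) & c) | d) = 0111010101110101
  ~c = 1100110011001100
  (a | ~b) = 1111000011111111
  (~c | (a | ~b)) = 1111110011111111
  ~a = 1111111100000000
  ((~c | (a | ~b)) & ~a) = 1111110000000000
  (((((b & d) | ~b) & c) | d) | ((~c | (a | ~b)) & ~a)) = 1111110101110101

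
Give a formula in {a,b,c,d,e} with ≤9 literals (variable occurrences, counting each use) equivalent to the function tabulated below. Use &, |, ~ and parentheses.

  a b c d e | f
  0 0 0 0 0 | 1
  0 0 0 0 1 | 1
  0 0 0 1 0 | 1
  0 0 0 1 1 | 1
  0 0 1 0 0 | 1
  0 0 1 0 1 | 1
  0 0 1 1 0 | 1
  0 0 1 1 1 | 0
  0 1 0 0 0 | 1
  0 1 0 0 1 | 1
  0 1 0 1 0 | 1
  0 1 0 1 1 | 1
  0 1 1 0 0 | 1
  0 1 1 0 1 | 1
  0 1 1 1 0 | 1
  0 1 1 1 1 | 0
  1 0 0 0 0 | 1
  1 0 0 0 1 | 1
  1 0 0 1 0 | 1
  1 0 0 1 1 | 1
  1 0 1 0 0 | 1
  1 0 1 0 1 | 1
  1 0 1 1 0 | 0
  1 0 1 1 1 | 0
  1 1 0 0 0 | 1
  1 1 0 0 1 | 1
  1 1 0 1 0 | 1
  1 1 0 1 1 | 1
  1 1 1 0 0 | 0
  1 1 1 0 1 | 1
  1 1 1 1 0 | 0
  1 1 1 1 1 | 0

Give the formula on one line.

  ~b = 11111111000000001111111100000000
  (e | ~b) = 11111111010101011111111101010101
  ((e | ~b) & c) = 00001111000001010000111100000101
  ~d = 11001100110011001100110011001100
  (c | ~b) = 11111111000011111111111100001111
  (~d & (c | ~b)) = 11001100000011001100110000001100
  (((e | ~b) & c) & (~d & (c | ~b))) = 00001100000001000000110000000100
  ~e = 10101010101010101010101010101010
  ~a = 11111111111111110000000000000000
  (~e & ~a) = 10101010101010100000000000000000
  ((((e | ~b) & c) & (~d & (c | ~b))) | (~e & ~a)) = 10101110101011100000110000000100
  ~c = 11110000111100001111000011110000
  (((((e | ~b) & c) & (~d & (c | ~b))) | (~e & ~a)) | ~c) = 11111110111111101111110011110100

(((((e | ~b) & c) & (~d & (c | ~b))) | (~e & ~a)) | ~c)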